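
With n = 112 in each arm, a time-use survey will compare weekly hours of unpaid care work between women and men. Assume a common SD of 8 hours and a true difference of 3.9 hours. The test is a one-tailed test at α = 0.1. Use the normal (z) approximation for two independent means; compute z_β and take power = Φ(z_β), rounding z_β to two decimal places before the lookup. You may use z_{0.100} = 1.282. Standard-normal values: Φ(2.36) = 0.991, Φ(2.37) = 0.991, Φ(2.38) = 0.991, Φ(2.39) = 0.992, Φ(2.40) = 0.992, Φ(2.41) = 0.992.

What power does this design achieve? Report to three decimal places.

Power ≈ 0.991

z_β = δ·√(n/(σ₁²+σ₂²)) − z_α
    = 3.9 · √(112/128) − 1.282
    = 3.9 · 0.93541 − 1.282
    = 3.6481 − 1.282 = 2.3661 → 2.37
Power = Φ(2.37) = 0.991.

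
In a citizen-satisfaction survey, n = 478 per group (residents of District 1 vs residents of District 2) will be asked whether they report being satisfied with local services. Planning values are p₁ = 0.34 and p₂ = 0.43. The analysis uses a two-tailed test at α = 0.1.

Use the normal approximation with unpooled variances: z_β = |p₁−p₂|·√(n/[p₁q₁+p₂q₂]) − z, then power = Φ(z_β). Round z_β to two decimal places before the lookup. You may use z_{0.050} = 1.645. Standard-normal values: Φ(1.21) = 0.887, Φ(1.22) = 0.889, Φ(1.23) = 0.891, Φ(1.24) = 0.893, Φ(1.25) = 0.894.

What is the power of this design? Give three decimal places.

z_β = |p₁−p₂|·√(n/[p₁q₁+p₂q₂]) − z_{α/2}
    = 0.09 · √(478/0.4695) − 1.645
    = 0.09 · 31.9077 − 1.645
    = 2.8717 − 1.645 = 1.2267 → 1.23
Power = Φ(1.23) = 0.891.

Power ≈ 0.891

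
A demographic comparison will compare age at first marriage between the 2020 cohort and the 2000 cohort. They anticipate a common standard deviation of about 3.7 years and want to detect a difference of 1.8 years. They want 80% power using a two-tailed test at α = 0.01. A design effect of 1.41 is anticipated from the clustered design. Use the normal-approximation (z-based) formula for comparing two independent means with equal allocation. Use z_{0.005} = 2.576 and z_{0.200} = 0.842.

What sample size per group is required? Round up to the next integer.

n = 140 per group

n = (z_{α/2} + z_β)² · (σ₁² + σ₂²) / δ²
  = (2.576 + 0.842)² · (2·3.7² = 27.38) / 1.8²
  = 11.6827 · 27.38 / 3.24
  = 98.73
Design effect: 1.41 × 98.73 = 139.20.
Round up → n = 140 per group.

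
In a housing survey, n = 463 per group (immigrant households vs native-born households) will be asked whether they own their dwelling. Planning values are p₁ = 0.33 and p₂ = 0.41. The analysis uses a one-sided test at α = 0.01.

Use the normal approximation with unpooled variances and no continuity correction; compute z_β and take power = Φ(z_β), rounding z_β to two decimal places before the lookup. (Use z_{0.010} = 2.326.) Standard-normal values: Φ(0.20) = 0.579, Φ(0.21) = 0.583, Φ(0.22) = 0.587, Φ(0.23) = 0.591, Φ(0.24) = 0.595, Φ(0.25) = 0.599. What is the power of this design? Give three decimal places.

Power ≈ 0.579

z_β = |p₁−p₂|·√(n/[p₁q₁+p₂q₂]) − z_α
    = 0.08 · √(463/0.4630) − 2.326
    = 0.08 · 31.6228 − 2.326
    = 2.5298 − 2.326 = 0.2038 → 0.20
Power = Φ(0.20) = 0.579.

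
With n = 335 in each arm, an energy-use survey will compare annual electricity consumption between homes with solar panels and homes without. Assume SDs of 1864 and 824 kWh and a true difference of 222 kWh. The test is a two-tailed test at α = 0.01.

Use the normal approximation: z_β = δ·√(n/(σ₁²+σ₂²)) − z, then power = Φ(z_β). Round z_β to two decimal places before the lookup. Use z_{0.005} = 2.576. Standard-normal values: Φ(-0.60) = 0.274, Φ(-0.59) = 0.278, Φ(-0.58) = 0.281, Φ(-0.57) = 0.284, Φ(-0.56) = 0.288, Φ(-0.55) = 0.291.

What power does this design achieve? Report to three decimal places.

z_β = δ·√(n/(σ₁²+σ₂²)) − z_{α/2}
    = 222 · √(335/4153472) − 2.576
    = 222 · 0.00898 − 2.576
    = 1.9937 − 2.576 = -0.5823 → -0.58
Power = Φ(-0.58) = 0.281.

Power ≈ 0.281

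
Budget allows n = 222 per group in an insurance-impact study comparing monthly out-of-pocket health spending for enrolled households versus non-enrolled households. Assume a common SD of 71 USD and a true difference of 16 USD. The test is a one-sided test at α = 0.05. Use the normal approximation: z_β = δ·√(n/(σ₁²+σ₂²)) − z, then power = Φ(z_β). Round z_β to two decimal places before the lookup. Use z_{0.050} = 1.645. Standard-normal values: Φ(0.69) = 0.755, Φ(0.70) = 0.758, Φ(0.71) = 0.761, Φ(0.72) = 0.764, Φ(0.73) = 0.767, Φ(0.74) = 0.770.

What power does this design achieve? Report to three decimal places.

z_β = δ·√(n/(σ₁²+σ₂²)) − z_α
    = 16 · √(222/10082) − 1.645
    = 16 · 0.14839 − 1.645
    = 2.3742 − 1.645 = 0.7292 → 0.73
Power = Φ(0.73) = 0.767.

Power ≈ 0.767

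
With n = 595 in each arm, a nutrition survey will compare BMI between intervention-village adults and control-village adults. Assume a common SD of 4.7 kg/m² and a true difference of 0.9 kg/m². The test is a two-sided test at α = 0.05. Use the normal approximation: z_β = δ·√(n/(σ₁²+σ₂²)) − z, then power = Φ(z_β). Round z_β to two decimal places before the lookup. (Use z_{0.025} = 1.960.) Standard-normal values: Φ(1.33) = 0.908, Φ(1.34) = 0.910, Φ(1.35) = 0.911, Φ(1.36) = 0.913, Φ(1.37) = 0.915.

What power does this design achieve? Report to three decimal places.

z_β = δ·√(n/(σ₁²+σ₂²)) − z_{α/2}
    = 0.9 · √(595/44.18) − 1.960
    = 0.9 · 3.66983 − 1.960
    = 3.3028 − 1.960 = 1.3428 → 1.34
Power = Φ(1.34) = 0.910.

Power ≈ 0.910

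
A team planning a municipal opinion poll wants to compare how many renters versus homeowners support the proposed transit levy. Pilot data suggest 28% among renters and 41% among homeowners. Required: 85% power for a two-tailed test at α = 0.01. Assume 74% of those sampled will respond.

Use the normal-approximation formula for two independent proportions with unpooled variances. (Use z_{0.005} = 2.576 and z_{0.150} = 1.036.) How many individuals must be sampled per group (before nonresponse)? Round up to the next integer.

n = (z_{α/2} + z_β)² · [p₁(1−p₁) + p₂(1−p₂)] / (p₁ − p₂)²
  = (2.576 + 1.036)² · (0.28·0.72 + 0.41·0.59) / (-0.13)²
  = (3.612)² · (0.2016 + 0.2419) / 0.0169
  = 13.0465 · 0.4435 / 0.0169
  = 342.38
Adjust for 74% response: 342.38 / 0.74 = 462.67.
Round up → n = 463 per group.

n = 463 per group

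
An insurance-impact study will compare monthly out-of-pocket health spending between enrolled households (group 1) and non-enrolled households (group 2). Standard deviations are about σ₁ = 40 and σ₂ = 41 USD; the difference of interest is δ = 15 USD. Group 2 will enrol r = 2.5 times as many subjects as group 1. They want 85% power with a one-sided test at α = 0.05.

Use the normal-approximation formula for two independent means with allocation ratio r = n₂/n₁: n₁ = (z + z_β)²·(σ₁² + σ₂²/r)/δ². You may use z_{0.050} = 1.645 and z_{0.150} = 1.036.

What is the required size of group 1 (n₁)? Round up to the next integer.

n₁ = (z_α + z_β)² · (σ₁² + σ₂²/r) / δ²
   = (1.645 + 1.036)² · (40² + 41²/2.5) / 15²
   = 7.1878 · (1600 + 672.4) / 225
   = 7.1878 · 2272.4 / 225
   = 72.59
Round up → n₁ = 73; n₂ = r·n₁ = 2.5 × 73 = 183.

n₁ = 73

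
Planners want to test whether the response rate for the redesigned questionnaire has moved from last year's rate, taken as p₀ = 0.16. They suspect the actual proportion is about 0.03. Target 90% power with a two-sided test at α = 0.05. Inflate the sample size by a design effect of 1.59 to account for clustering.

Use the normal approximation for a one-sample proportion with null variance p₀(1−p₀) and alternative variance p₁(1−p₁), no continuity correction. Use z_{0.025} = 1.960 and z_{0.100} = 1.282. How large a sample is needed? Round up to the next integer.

n = 83

n = [z_{α/2}·√(p₀q₀) + z_β·√(p₁q₁)]² / (p₁ − p₀)²
  = [1.960·√(0.16·0.84) + 1.282·√(0.03·0.97)]² / (-0.13)²
  = [1.960·0.3666 + 1.282·0.1706]² / 0.0169
  = [0.9372]² / 0.0169
  = 51.98
Design effect: 1.59 × 51.98 = 82.64.
Round up → n = 83.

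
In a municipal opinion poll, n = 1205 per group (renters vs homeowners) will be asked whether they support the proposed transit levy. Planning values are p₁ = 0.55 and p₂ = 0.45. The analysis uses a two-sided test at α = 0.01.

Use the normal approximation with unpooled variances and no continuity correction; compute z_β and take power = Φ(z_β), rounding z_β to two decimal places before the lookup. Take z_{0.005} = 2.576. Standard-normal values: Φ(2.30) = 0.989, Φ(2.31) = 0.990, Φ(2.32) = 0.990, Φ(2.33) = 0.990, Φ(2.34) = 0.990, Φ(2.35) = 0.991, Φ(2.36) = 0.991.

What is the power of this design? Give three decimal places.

Power ≈ 0.991

z_β = |p₁−p₂|·√(n/[p₁q₁+p₂q₂]) − z_{α/2}
    = 0.10 · √(1205/0.4950) − 2.576
    = 0.10 · 49.3391 − 2.576
    = 4.9339 − 2.576 = 2.3579 → 2.36
Power = Φ(2.36) = 0.991.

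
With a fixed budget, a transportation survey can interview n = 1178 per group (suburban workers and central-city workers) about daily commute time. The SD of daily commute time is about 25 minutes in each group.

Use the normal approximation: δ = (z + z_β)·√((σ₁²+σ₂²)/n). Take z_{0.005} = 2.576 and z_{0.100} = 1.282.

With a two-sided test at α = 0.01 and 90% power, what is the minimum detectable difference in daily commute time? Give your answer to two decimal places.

Minimum detectable difference ≈ 3.97 minutes

δ = (z_{α/2} + z_β) · √((σ₁²+σ₂²)/n)
  = (2.576 + 1.282) · √(1250/1178)
  = 3.858 · √1.0611
  = 3.858 · 1.0301
  = 3.9742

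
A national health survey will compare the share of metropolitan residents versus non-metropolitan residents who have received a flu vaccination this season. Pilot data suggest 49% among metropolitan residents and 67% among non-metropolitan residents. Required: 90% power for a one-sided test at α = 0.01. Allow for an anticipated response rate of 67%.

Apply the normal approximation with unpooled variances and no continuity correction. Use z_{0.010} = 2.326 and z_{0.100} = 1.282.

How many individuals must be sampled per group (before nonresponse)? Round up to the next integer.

n = 283 per group

n = (z_α + z_β)² · [p₁(1−p₁) + p₂(1−p₂)] / (p₁ − p₂)²
  = (2.326 + 1.282)² · (0.49·0.51 + 0.67·0.33) / (-0.18)²
  = (3.608)² · (0.2499 + 0.2211) / 0.0324
  = 13.0177 · 0.4710 / 0.0324
  = 189.24
Adjust for 67% response: 189.24 / 0.67 = 282.45.
Round up → n = 283 per group.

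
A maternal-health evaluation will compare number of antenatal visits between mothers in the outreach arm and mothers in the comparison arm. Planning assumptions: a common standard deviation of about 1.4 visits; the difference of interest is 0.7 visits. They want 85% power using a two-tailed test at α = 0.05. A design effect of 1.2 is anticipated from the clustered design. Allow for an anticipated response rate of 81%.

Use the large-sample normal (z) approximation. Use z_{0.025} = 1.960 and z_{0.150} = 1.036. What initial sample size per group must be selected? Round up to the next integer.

n = (z_{α/2} + z_β)² · (σ₁² + σ₂²) / δ²
  = (1.960 + 1.036)² · (2·1.4² = 3.92) / 0.7²
  = 8.9760 · 3.92 / 0.49
  = 71.81
Design effect: 1.2 × 71.81 = 86.17.
Adjust for 81% response: 86.17 / 0.81 = 106.38.
Round up → n = 107 per group.

n = 107 per group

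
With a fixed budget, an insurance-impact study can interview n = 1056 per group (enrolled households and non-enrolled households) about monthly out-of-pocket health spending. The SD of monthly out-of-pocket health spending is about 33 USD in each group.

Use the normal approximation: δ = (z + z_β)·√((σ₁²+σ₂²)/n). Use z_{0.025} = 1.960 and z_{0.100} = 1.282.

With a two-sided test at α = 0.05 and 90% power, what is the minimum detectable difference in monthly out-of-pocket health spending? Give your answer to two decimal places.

Minimum detectable difference ≈ 4.66 USD

δ = (z_{α/2} + z_β) · √((σ₁²+σ₂²)/n)
  = (1.960 + 1.282) · √(2178/1056)
  = 3.242 · √2.0625
  = 3.242 · 1.4361
  = 4.6560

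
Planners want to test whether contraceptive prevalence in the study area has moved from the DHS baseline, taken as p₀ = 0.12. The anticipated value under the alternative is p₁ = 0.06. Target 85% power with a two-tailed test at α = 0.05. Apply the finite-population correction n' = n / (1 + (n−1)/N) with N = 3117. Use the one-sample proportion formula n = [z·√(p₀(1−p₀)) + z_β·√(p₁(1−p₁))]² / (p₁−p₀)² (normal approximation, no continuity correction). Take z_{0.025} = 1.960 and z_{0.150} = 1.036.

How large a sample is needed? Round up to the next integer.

n = [z_{α/2}·√(p₀q₀) + z_β·√(p₁q₁)]² / (p₁ − p₀)²
  = [1.960·√(0.12·0.88) + 1.036·√(0.06·0.94)]² / (-0.06)²
  = [1.960·0.3250 + 1.036·0.2375]² / 0.0036
  = [0.8830]² / 0.0036
  = 216.56
Finite-population correction (N = 3117): 216.56 / (1 + (216.56 − 1)/3117) = 202.55.
Round up → n = 203.

n = 203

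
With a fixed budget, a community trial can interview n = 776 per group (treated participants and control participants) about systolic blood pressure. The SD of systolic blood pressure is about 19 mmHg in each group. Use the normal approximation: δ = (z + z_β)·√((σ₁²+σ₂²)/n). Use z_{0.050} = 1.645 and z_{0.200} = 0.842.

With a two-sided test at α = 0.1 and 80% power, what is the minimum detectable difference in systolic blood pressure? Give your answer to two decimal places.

δ = (z_{α/2} + z_β) · √((σ₁²+σ₂²)/n)
  = (1.645 + 0.842) · √(722/776)
  = 2.487 · √0.93041
  = 2.487 · 0.9646
  = 2.3989

Minimum detectable difference ≈ 2.40 mmHg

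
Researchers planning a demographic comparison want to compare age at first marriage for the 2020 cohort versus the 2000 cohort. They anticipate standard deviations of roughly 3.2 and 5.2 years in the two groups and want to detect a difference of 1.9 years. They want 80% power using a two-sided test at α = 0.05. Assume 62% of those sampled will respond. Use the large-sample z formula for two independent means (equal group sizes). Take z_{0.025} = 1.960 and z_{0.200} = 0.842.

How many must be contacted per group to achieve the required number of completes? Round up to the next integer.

n = 131 per group

n = (z_{α/2} + z_β)² · (σ₁² + σ₂²) / δ²
  = (1.960 + 0.842)² · (3.2² + 5.2² = 37.28) / 1.9²
  = 7.8512 · 37.28 / 3.61
  = 81.08
Adjust for 62% response: 81.08 / 0.62 = 130.77.
Round up → n = 131 per group.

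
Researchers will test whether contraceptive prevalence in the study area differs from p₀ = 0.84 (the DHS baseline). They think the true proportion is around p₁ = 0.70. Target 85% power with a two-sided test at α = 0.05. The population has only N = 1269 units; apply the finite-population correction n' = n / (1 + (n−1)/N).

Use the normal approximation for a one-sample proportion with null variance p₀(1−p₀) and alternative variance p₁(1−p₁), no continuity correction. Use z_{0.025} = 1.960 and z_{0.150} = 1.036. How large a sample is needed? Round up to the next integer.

n = [z_{α/2}·√(p₀q₀) + z_β·√(p₁q₁)]² / (p₁ − p₀)²
  = [1.960·√(0.84·0.16) + 1.036·√(0.70·0.30)]² / (-0.14)²
  = [1.960·0.3666 + 1.036·0.4583]² / 0.0196
  = [1.1933]² / 0.0196
  = 72.65
Finite-population correction (N = 1269): 72.65 / (1 + (72.65 − 1)/1269) = 68.77.
Round up → n = 69.

n = 69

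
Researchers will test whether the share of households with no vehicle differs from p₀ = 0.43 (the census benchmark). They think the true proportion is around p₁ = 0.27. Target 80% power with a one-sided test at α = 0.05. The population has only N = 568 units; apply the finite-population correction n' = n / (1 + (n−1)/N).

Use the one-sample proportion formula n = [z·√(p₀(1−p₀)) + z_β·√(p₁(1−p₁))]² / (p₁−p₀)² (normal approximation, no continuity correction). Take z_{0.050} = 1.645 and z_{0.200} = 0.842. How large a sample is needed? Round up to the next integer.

n = [z_α·√(p₀q₀) + z_β·√(p₁q₁)]² / (p₁ − p₀)²
  = [1.645·√(0.43·0.57) + 0.842·√(0.27·0.73)]² / (-0.16)²
  = [1.645·0.4951 + 0.842·0.4440]² / 0.0256
  = [1.1882]² / 0.0256
  = 55.15
Finite-population correction (N = 568): 55.15 / (1 + (55.15 − 1)/568) = 50.35.
Round up → n = 51.

n = 51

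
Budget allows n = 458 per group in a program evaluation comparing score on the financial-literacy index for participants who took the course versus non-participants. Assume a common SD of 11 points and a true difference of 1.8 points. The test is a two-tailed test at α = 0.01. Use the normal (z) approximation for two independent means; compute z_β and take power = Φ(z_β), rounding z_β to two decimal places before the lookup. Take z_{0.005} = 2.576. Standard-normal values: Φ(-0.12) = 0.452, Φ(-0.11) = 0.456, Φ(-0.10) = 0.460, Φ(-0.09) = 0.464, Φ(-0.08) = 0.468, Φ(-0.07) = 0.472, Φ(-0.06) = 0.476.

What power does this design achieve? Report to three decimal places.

z_β = δ·√(n/(σ₁²+σ₂²)) − z_{α/2}
    = 1.8 · √(458/242) − 2.576
    = 1.8 · 1.37570 − 2.576
    = 2.4763 − 2.576 = -0.0997 → -0.10
Power = Φ(-0.10) = 0.460.

Power ≈ 0.460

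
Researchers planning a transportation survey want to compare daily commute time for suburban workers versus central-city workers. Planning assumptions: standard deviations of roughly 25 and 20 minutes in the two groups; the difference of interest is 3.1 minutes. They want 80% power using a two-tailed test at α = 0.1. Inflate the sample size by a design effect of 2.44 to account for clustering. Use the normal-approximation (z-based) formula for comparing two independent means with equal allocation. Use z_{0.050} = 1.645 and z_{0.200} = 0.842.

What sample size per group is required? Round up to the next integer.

n = (z_{α/2} + z_β)² · (σ₁² + σ₂²) / δ²
  = (1.645 + 0.842)² · (25² + 20² = 1025) / 3.1²
  = 6.1852 · 1025 / 9.61
  = 659.71
Design effect: 2.44 × 659.71 = 1609.69.
Round up → n = 1610 per group.

n = 1610 per group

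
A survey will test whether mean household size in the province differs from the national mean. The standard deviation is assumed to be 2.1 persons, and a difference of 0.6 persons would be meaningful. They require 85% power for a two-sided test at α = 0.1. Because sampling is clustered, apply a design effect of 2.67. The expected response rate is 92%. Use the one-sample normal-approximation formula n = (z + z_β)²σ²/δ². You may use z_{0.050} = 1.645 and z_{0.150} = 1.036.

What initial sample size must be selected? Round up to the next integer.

n = (z_{α/2} + z_β)² · σ² / δ²
  = (1.645 + 1.036)² · 2.1² / 0.6²
  = 7.1878 · 4.41 / 0.36
  = 88.05
Design effect: 2.67 × 88.05 = 235.09.
Adjust for 92% response: 235.09 / 0.92 = 255.54.
Round up → n = 256.

n = 256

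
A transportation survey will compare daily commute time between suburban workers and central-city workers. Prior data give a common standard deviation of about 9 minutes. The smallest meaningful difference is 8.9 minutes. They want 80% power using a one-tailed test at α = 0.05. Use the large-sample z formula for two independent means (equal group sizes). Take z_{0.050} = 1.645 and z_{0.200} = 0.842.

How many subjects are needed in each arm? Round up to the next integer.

n = 13 per group

n = (z_α + z_β)² · (σ₁² + σ₂²) / δ²
  = (1.645 + 0.842)² · (2·9² = 162) / 8.9²
  = 6.1852 · 162 / 79.21
  = 12.65
Round up → n = 13 per group.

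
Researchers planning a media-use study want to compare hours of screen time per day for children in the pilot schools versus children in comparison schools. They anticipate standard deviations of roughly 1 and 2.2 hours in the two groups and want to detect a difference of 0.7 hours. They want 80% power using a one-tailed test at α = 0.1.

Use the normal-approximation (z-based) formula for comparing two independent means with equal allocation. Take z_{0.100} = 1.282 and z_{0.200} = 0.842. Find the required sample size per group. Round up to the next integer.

n = (z_α + z_β)² · (σ₁² + σ₂²) / δ²
  = (1.282 + 0.842)² · (1² + 2.2² = 5.84) / 0.7²
  = 4.5114 · 5.84 / 0.49
  = 53.77
Round up → n = 54 per group.

n = 54 per group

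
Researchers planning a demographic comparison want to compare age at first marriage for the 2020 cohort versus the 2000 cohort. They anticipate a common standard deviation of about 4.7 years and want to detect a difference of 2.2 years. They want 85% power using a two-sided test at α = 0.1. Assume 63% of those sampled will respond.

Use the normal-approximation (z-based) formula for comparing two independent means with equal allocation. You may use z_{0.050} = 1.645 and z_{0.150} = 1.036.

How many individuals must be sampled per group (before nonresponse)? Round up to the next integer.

n = (z_{α/2} + z_β)² · (σ₁² + σ₂²) / δ²
  = (1.645 + 1.036)² · (2·4.7² = 44.18) / 2.2²
  = 7.1878 · 44.18 / 4.84
  = 65.61
Adjust for 63% response: 65.61 / 0.63 = 104.14.
Round up → n = 105 per group.

n = 105 per group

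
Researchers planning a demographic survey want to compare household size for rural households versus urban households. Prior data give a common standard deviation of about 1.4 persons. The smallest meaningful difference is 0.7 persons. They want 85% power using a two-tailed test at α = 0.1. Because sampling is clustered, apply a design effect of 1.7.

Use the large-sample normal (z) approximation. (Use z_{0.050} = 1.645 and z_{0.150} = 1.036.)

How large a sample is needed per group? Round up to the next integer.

n = (z_{α/2} + z_β)² · (σ₁² + σ₂²) / δ²
  = (1.645 + 1.036)² · (2·1.4² = 3.92) / 0.7²
  = 7.1878 · 3.92 / 0.49
  = 57.50
Design effect: 1.7 × 57.50 = 97.75.
Round up → n = 98 per group.

n = 98 per group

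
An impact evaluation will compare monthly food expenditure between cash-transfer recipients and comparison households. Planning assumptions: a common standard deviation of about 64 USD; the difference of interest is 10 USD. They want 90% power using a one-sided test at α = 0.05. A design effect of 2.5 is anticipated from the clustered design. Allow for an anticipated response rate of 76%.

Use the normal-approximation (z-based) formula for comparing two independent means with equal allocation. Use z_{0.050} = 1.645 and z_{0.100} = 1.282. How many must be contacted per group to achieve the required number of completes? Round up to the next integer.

n = 2309 per group

n = (z_α + z_β)² · (σ₁² + σ₂²) / δ²
  = (1.645 + 1.282)² · (2·64² = 8192) / 10²
  = 8.5673 · 8192 / 100
  = 701.84
Design effect: 2.5 × 701.84 = 1754.59.
Adjust for 76% response: 1754.59 / 0.76 = 2308.67.
Round up → n = 2309 per group.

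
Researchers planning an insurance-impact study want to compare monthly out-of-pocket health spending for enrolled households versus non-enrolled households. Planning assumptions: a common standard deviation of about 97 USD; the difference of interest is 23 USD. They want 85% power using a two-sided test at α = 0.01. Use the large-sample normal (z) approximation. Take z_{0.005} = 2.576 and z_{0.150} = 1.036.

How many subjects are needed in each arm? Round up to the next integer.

n = (z_{α/2} + z_β)² · (σ₁² + σ₂²) / δ²
  = (2.576 + 1.036)² · (2·97² = 18818) / 23²
  = 13.0465 · 18818 / 529
  = 464.10
Round up → n = 465 per group.

n = 465 per group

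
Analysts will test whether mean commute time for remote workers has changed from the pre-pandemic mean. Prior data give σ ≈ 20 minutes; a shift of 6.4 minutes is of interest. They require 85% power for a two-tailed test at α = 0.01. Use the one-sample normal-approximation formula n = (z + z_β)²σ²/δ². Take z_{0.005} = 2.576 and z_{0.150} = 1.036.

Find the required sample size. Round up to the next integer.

n = (z_{α/2} + z_β)² · σ² / δ²
  = (2.576 + 1.036)² · 20² / 6.4²
  = 13.0465 · 400 / 40.96
  = 127.41
Round up → n = 128.

n = 128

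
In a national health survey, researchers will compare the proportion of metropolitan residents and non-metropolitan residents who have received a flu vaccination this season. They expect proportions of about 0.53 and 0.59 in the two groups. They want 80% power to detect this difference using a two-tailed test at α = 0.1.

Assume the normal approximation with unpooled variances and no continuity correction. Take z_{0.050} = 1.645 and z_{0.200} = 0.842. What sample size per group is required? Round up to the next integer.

n = (z_{α/2} + z_β)² · [p₁(1−p₁) + p₂(1−p₂)] / (p₁ − p₂)²
  = (1.645 + 0.842)² · (0.53·0.47 + 0.59·0.41) / (-0.06)²
  = (2.487)² · (0.2491 + 0.2419) / 0.0036
  = 6.1852 · 0.4910 / 0.0036
  = 843.59
Round up → n = 844 per group.

n = 844 per group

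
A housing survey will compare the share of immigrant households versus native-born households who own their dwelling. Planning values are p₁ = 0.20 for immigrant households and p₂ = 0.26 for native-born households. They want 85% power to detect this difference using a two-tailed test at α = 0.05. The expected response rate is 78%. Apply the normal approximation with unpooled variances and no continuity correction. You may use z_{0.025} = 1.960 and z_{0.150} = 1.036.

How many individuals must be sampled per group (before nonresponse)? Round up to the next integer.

n = 1127 per group

n = (z_{α/2} + z_β)² · [p₁(1−p₁) + p₂(1−p₂)] / (p₁ − p₂)²
  = (1.960 + 1.036)² · (0.20·0.80 + 0.26·0.74) / (-0.06)²
  = (2.996)² · (0.1600 + 0.1924) / 0.0036
  = 8.9760 · 0.3524 / 0.0036
  = 878.65
Adjust for 78% response: 878.65 / 0.78 = 1126.48.
Round up → n = 1127 per group.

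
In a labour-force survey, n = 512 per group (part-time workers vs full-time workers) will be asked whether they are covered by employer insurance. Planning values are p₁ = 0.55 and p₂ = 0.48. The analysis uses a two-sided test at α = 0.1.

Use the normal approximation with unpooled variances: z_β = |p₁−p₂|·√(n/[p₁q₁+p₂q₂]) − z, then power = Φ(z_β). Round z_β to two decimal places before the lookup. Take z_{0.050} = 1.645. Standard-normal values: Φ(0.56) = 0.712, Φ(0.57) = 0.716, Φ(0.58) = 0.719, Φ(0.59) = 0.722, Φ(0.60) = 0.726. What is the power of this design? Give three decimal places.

Power ≈ 0.726

z_β = |p₁−p₂|·√(n/[p₁q₁+p₂q₂]) − z_{α/2}
    = 0.07 · √(512/0.4971) − 1.645
    = 0.07 · 32.0932 − 1.645
    = 2.2465 − 1.645 = 0.6015 → 0.60
Power = Φ(0.60) = 0.726.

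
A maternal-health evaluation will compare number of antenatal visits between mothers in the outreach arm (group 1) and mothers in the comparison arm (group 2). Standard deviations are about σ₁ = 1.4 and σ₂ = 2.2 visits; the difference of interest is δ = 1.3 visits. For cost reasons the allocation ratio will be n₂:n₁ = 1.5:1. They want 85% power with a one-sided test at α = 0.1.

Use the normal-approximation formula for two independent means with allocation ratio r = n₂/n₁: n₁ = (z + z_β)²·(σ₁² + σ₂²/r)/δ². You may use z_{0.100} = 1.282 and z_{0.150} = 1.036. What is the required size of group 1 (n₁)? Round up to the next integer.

n₁ = (z_α + z_β)² · (σ₁² + σ₂²/r) / δ²
   = (1.282 + 1.036)² · (1.4² + 2.2²/1.5) / 1.3²
   = 5.3731 · (1.96 + 3.2267) / 1.69
   = 5.3731 · 5.1867 / 1.69
   = 16.49
Round up → n₁ = 17; n₂ = r·n₁ = 1.5 × 17 = 26.

n₁ = 17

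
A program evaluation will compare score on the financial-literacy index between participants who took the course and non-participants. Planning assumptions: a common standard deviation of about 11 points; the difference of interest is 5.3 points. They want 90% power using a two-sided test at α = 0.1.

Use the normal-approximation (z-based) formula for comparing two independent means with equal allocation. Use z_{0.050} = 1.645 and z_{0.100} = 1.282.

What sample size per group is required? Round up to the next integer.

n = 74 per group

n = (z_{α/2} + z_β)² · (σ₁² + σ₂²) / δ²
  = (1.645 + 1.282)² · (2·11² = 242) / 5.3²
  = 8.5673 · 242 / 28.09
  = 73.81
Round up → n = 74 per group.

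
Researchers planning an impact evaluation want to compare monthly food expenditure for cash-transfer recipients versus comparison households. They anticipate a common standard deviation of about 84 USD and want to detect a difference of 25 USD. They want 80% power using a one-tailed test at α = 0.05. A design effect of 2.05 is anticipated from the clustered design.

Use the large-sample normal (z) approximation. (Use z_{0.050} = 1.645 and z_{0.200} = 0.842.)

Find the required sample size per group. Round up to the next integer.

n = (z_α + z_β)² · (σ₁² + σ₂²) / δ²
  = (1.645 + 0.842)² · (2·84² = 14112) / 25²
  = 6.1852 · 14112 / 625
  = 139.66
Design effect: 2.05 × 139.66 = 286.30.
Round up → n = 287 per group.

n = 287 per group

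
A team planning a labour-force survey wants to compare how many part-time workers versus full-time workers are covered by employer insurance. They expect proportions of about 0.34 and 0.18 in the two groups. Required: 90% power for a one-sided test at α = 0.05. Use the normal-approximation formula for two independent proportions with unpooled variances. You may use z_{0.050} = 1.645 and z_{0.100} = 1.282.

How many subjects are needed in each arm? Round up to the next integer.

n = 125 per group

n = (z_α + z_β)² · [p₁(1−p₁) + p₂(1−p₂)] / (p₁ − p₂)²
  = (1.645 + 1.282)² · (0.34·0.66 + 0.18·0.82) / (0.16)²
  = (2.927)² · (0.2244 + 0.1476) / 0.0256
  = 8.5673 · 0.3720 / 0.0256
  = 124.49
Round up → n = 125 per group.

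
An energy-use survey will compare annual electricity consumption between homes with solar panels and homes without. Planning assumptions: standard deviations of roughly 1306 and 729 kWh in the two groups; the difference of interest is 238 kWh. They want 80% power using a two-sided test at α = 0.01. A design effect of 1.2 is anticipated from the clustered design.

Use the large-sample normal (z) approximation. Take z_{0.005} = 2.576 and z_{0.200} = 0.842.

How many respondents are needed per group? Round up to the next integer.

n = (z_{α/2} + z_β)² · (σ₁² + σ₂²) / δ²
  = (2.576 + 0.842)² · (1306² + 729² = 2237077) / 238²
  = 11.6827 · 2237077 / 56644
  = 461.39
Design effect: 1.2 × 461.39 = 553.67.
Round up → n = 554 per group.

n = 554 per group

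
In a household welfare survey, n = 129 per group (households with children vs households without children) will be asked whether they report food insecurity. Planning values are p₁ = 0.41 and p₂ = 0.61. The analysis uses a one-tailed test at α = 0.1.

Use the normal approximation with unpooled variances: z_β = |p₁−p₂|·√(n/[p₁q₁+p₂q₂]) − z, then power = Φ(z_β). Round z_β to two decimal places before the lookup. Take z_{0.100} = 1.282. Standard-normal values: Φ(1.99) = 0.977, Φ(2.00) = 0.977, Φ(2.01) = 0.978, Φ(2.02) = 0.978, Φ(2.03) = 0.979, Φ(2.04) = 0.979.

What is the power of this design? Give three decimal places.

Power ≈ 0.977

z_β = |p₁−p₂|·√(n/[p₁q₁+p₂q₂]) − z_α
    = 0.20 · √(129/0.4798) − 1.282
    = 0.20 · 16.3970 − 1.282
    = 3.2794 − 1.282 = 1.9974 → 2.00
Power = Φ(2.00) = 0.977.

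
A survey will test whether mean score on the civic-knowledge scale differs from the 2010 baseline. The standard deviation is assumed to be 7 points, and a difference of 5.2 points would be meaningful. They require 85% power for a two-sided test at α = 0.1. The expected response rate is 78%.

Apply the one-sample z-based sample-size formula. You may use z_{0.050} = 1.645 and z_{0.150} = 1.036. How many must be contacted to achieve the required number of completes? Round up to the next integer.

n = (z_{α/2} + z_β)² · σ² / δ²
  = (1.645 + 1.036)² · 7² / 5.2²
  = 7.1878 · 49 / 27.04
  = 13.03
Adjust for 78% response: 13.03 / 0.78 = 16.70.
Round up → n = 17.

n = 17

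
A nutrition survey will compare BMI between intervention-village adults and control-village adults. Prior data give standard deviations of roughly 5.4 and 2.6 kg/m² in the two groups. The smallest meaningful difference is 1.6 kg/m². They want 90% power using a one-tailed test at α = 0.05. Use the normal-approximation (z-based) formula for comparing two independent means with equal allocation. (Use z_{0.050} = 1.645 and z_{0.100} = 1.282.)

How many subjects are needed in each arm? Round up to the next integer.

n = (z_α + z_β)² · (σ₁² + σ₂²) / δ²
  = (1.645 + 1.282)² · (5.4² + 2.6² = 35.92) / 1.6²
  = 8.5673 · 35.92 / 2.56
  = 120.21
Round up → n = 121 per group.

n = 121 per group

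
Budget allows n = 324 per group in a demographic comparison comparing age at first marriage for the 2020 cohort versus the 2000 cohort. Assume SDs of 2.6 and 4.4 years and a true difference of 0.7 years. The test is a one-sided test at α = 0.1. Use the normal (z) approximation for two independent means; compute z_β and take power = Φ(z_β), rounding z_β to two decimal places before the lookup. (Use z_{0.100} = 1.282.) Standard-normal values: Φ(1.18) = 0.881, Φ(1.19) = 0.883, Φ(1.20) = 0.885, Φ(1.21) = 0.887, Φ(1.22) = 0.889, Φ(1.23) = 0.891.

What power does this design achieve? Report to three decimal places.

Power ≈ 0.881

z_β = δ·√(n/(σ₁²+σ₂²)) − z_α
    = 0.7 · √(324/26.12) − 1.282
    = 0.7 · 3.52197 − 1.282
    = 2.4654 − 1.282 = 1.1834 → 1.18
Power = Φ(1.18) = 0.881.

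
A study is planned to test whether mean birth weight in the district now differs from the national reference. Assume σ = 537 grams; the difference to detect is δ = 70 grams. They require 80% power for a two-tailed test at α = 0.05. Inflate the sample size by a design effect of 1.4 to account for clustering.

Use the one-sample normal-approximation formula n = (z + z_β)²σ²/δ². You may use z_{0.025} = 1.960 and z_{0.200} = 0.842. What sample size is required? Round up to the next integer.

n = (z_{α/2} + z_β)² · σ² / δ²
  = (1.960 + 0.842)² · 537² / 70²
  = 7.8512 · 288369 / 4900
  = 462.05
Design effect: 1.4 × 462.05 = 646.87.
Round up → n = 647.

n = 647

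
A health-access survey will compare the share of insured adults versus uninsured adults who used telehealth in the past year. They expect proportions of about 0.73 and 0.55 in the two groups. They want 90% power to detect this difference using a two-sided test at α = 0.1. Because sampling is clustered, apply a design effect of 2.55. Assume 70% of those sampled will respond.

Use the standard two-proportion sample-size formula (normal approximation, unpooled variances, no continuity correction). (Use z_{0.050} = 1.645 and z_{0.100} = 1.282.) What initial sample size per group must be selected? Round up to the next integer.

n = 429 per group

n = (z_{α/2} + z_β)² · [p₁(1−p₁) + p₂(1−p₂)] / (p₁ − p₂)²
  = (1.645 + 1.282)² · (0.73·0.27 + 0.55·0.45) / (0.18)²
  = (2.927)² · (0.1971 + 0.2475) / 0.0324
  = 8.5673 · 0.4446 / 0.0324
  = 117.56
Design effect: 2.55 × 117.56 = 299.79.
Adjust for 70% response: 299.79 / 0.70 = 428.26.
Round up → n = 429 per group.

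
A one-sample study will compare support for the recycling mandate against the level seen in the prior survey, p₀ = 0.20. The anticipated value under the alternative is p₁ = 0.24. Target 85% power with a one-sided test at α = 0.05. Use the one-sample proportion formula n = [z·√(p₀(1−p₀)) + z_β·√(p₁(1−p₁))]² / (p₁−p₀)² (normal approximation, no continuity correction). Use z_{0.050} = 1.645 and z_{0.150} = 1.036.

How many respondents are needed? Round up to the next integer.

n = [z_α·√(p₀q₀) + z_β·√(p₁q₁)]² / (p₁ − p₀)²
  = [1.645·√(0.20·0.80) + 1.036·√(0.24·0.76)]² / (0.04)²
  = [1.645·0.4000 + 1.036·0.4271]² / 0.0016
  = [1.1005]² / 0.0016
  = 756.88
Round up → n = 757.

n = 757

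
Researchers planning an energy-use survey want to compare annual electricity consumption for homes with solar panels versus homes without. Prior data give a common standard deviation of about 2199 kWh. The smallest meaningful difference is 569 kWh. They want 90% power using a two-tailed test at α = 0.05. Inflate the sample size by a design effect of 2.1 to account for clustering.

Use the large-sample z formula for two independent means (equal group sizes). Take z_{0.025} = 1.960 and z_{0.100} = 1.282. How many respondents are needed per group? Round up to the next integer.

n = 660 per group

n = (z_{α/2} + z_β)² · (σ₁² + σ₂²) / δ²
  = (1.960 + 1.282)² · (2·2199² = 9671202) / 569²
  = 10.5106 · 9671202 / 323761
  = 313.97
Design effect: 2.1 × 313.97 = 659.33.
Round up → n = 660 per group.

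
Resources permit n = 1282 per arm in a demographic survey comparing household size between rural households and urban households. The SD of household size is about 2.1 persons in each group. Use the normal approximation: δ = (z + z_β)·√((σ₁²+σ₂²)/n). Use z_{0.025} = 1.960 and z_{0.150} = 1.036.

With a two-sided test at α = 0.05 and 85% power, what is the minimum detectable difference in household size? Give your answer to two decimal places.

δ = (z_{α/2} + z_β) · √((σ₁²+σ₂²)/n)
  = (1.960 + 1.036) · √(8.82/1282)
  = 2.996 · √0.00688
  = 2.996 · 0.0829
  = 0.2485

Minimum detectable difference ≈ 0.25 persons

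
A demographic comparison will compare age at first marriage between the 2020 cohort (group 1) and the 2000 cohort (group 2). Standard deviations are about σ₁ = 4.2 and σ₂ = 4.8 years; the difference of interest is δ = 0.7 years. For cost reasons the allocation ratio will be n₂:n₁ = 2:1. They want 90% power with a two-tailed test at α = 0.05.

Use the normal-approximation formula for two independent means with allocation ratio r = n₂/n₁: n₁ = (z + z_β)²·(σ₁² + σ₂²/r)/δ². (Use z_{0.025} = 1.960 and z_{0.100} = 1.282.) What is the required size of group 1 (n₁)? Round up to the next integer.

n₁ = (z_{α/2} + z_β)² · (σ₁² + σ₂²/r) / δ²
   = (1.960 + 1.282)² · (4.2² + 4.8²/2) / 0.7²
   = 10.5106 · (17.64 + 11.52) / 0.49
   = 10.5106 · 29.16 / 0.49
   = 625.49
Round up → n₁ = 626; n₂ = r·n₁ = 2 × 626 = 1252.

n₁ = 626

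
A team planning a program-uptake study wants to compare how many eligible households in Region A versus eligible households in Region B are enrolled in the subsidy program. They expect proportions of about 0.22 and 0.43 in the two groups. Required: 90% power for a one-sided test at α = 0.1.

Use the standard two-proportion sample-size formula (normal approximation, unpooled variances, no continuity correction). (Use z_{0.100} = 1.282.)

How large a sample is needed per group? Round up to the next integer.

n = (z_α + z_β)² · [p₁(1−p₁) + p₂(1−p₂)] / (p₁ − p₂)²
  = (1.282 + 1.282)² · (0.22·0.78 + 0.43·0.57) / (-0.21)²
  = (2.564)² · (0.1716 + 0.2451) / 0.0441
  = 6.5741 · 0.4167 / 0.0441
  = 62.12
Round up → n = 63 per group.

n = 63 per group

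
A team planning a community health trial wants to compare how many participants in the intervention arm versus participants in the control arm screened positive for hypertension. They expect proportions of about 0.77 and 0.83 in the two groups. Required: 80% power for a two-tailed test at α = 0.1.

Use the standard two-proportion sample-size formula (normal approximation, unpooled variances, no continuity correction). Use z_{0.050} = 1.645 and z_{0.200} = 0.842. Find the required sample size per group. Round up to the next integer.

n = 547 per group

n = (z_{α/2} + z_β)² · [p₁(1−p₁) + p₂(1−p₂)] / (p₁ − p₂)²
  = (1.645 + 0.842)² · (0.77·0.23 + 0.83·0.17) / (-0.06)²
  = (2.487)² · (0.1771 + 0.1411) / 0.0036
  = 6.1852 · 0.3182 / 0.0036
  = 546.70
Round up → n = 547 per group.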